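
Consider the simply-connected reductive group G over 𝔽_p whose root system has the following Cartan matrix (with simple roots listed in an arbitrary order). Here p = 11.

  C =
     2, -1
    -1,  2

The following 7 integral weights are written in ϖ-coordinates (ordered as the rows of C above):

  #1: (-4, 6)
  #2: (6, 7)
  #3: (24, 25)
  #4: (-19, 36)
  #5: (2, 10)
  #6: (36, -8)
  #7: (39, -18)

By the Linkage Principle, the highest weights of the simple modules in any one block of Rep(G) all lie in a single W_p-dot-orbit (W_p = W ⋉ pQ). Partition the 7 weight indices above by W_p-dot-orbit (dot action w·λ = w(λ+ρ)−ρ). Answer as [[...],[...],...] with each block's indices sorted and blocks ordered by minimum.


Root system A_2: the 2×2 matrix C matches after relabeling.

W_11-reps of the 7 weights in Ā_11 (same 2-coord order as C):

    1: (3, 4)
    2: (3, 4)
    3: (3, 4)
    4: (3, 4)
    5: (0, 8)
    6: (3, 4)
    7: (4, 1)

Grouping the 7 weights by Ā_11-representative: 3 linkage classes.

[[1, 2, 3, 4, 6], [5], [7]]


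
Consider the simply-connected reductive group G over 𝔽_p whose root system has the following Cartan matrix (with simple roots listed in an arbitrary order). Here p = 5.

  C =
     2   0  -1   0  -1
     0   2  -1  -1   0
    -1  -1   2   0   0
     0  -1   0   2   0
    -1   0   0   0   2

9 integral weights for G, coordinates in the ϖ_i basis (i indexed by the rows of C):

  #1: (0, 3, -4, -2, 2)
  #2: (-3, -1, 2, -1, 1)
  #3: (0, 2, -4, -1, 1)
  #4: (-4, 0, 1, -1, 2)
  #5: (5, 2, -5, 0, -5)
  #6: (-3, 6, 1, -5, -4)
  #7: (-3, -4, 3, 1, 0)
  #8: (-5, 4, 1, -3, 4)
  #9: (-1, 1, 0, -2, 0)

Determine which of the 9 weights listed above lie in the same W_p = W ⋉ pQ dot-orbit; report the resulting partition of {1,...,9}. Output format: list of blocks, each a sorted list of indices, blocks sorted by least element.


Type A_5, rank 5, |W|=720; reorder rows/cols to standard.

W_5-reps of the 9 weights in Ā_5 (same 5-coord order as C):

    1: (2, 0, 1, 1, 1)
    2: (2, 0, 1, 0, 0)
    3: (2, 0, 1, 0, 0)
    4: (2, 0, 1, 0, 0)
    5: (2, 0, 1, 1, 1)
    6: (2, 0, 1, 0, 0)
    7: (0, 1, 1, 1, 1)
    8: (0, 0, 2, 1, 2)
    9: (0, 1, 1, 1, 1)

Grouping the 9 weights by Ā_5-representative: 4 linkage classes.

[[1, 5], [2, 3, 4, 6], [7, 9], [8]]


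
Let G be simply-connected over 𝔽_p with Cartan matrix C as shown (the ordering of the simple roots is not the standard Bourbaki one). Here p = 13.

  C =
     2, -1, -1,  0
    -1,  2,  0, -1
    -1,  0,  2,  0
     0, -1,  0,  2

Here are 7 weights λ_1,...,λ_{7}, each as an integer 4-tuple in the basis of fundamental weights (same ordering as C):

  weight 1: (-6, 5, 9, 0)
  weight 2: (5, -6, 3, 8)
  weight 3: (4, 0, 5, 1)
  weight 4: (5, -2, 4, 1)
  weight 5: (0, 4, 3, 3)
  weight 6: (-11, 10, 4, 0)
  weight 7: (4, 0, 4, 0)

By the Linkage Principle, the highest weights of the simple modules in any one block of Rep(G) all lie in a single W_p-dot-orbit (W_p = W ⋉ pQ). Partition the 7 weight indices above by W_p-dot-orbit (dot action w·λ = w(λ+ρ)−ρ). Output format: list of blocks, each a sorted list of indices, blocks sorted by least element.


Cartan matrix: type A_4 (|W|=120); un-permuting the 4 rows.

Alcove-folded reps (p=13, 7 weights, presented ϖ-order):

    λ_1 → (5, 1, 5, 1)
    λ_2 → (1, 5, 3, 3)
    λ_3 → (5, 1, 5, 1)
    λ_4 → (5, 1, 5, 1)
    λ_5 → (1, 5, 3, 3)
    λ_6 → (5, 1, 5, 1)
    λ_7 → (5, 1, 5, 1)

Linkage partition of the 7 weights (2 classes, p=13):

[[1, 3, 4, 6, 7], [2, 5]]


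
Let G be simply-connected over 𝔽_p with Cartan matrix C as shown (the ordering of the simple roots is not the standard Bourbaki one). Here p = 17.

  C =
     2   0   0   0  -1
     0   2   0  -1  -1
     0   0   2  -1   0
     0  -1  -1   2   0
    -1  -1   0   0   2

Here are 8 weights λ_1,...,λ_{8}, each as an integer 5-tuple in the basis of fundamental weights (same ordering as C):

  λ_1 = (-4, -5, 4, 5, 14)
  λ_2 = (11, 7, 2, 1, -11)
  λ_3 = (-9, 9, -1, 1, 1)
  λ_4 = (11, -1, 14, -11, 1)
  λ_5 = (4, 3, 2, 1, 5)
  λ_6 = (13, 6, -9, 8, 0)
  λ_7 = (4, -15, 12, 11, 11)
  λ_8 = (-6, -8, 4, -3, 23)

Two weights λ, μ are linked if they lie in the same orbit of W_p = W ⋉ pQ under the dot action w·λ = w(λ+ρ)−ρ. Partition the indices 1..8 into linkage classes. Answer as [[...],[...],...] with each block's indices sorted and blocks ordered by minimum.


Root system A_5: the 5×5 matrix C matches after relabeling.

Alcove-folded reps (p=17, 8 weights, presented ϖ-order):

  λ_1+ρ ↦ (2, 4, 0, 2, 6);  λ_2+ρ ↦ (2, 2, 3, 0, 8);  λ_3+ρ ↦ (2, 4, 0, 2, 6);  λ_4+ρ ↦ (2, 2, 3, 0, 8);  λ_5+ρ ↦ (2, 4, 0, 2, 6);  λ_6+ρ ↦ (0, 2, 1, 5, 1);  λ_7+ρ ↦ (2, 4, 0, 2, 6);  λ_8+ρ ↦ (2, 2, 3, 0, 8)

Grouping the 8 weights by Ā_17-representative: 3 linkage classes.

[[1, 3, 5, 7], [2, 4, 8], [6]]


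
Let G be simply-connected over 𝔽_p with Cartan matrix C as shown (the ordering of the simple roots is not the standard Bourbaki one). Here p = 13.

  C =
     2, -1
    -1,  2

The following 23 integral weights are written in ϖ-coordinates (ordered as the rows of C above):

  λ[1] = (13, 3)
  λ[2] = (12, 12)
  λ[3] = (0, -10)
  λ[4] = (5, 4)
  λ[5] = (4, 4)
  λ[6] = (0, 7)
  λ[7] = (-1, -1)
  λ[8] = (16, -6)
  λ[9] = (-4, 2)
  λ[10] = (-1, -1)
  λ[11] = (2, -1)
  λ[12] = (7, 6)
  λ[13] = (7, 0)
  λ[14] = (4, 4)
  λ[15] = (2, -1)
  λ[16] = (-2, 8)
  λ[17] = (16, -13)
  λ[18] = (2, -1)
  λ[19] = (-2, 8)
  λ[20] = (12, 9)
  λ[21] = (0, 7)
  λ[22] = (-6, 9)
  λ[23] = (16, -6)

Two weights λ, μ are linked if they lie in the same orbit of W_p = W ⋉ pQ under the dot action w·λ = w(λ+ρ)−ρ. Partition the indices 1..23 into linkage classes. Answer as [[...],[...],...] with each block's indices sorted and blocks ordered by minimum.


A_2 Cartan matrix, 2 simple roots permuted; ρ=(1,1).

W_13-reps of the 23 weights in Ā_13 (same 2-coord order as C):

  [1] (8, 1);  [2] (0, 0);  [3] (8, 1);  [4] (6, 5);  [5] (5, 5);  [6] (1, 8);  [7] (0, 0);  [8] (8, 1);  [9] (3, 0);  [10] (0, 0);  [11] (3, 0);  [12] (6, 5);  [13] (8, 1);  [14] (5, 5);  [15] (3, 0);  [16] (1, 8);  [17] (1, 8);  [18] (3, 0);  [19] (1, 8);  [20] (3, 0);  [21] (1, 8);  [22] (5, 5);  [23] (8, 1)

Grouping the 23 weights by Ā_13-representative: 6 linkage classes.

[[1, 3, 8, 13, 23], [2, 7, 10], [4, 12], [5, 14, 22], [6, 16, 17, 19, 21], [9, 11, 15, 18, 20]]


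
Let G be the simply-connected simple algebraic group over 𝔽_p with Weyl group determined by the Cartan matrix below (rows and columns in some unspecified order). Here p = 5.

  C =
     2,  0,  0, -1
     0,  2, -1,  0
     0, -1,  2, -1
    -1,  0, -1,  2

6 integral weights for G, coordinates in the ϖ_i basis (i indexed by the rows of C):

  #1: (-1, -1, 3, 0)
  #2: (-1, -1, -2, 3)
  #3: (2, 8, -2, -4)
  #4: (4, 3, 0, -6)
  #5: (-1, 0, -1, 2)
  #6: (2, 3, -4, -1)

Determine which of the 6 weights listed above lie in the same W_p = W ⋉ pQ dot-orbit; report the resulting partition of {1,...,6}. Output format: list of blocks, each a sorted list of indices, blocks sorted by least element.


Type A_4, rank 4, |W|=120; reorder rows/cols to standard.

Ā_5 reps of the 6 weights (A_4, coords as presented):

    λ_1+ρ ↦ (0, 0, 4, 1)
    λ_2+ρ ↦ (0, 1, 0, 3)
    λ_3+ρ ↦ (0, 1, 0, 3)
    λ_4+ρ ↦ (0, 0, 4, 1)
    λ_5+ρ ↦ (0, 1, 0, 3)
    λ_6+ρ ↦ (0, 1, 0, 3)

2 distinct reps among the 6 weights ⇒ 2 W_5-linkage classes:

[[1, 4], [2, 3, 5, 6]]


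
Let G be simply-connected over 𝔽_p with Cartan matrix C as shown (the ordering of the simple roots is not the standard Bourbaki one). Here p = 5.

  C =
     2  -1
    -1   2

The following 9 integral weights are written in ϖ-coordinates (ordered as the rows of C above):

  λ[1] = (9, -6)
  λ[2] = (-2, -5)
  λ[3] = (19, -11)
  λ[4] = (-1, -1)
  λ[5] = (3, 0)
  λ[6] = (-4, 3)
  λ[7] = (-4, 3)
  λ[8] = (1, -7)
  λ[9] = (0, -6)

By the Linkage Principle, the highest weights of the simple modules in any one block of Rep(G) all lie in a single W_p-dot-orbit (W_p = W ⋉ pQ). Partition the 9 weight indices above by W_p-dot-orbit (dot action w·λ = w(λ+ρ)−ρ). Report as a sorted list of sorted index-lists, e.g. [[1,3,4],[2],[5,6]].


A_2 Cartan matrix, 2 simple roots permuted; ρ=(1,1).

Folding the 9 weights λ_j+ρ into Ā_5 (reps in the given 2-coord order):

  λ_1 → (0, 0) · λ_2 → (4, 1) · λ_3 → (0, 0) · λ_4 → (0, 0) · λ_5 → (4, 1) · λ_6 → (3, 1) · λ_7 → (3, 1) · λ_8 → (3, 1) · λ_9 → (4, 1)

Linkage partition of the 9 weights (3 classes, p=5):

[[1, 3, 4], [2, 5, 9], [6, 7, 8]]


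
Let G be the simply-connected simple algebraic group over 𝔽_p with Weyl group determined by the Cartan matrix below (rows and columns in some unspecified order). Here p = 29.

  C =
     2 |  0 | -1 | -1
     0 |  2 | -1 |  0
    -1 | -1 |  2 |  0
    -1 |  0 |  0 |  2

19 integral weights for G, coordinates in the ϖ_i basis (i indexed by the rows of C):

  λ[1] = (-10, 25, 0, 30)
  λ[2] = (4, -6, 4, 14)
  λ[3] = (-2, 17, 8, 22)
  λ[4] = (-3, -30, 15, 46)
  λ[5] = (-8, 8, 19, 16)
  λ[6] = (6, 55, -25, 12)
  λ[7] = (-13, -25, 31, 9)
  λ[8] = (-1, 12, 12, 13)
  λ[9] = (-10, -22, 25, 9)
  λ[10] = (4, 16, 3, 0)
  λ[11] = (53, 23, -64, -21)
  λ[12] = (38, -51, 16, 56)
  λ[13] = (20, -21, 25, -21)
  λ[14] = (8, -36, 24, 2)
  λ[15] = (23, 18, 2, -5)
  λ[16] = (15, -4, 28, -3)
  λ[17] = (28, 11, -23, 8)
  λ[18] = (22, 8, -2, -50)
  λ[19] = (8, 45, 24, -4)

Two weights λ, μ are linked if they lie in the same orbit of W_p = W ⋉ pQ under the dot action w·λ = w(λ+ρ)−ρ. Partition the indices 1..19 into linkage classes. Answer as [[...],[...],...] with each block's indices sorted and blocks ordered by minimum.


Type A_4, rank 4, |W|=120; reorder rows/cols to standard.

λ_j+ρ reflected into Ā_29 (⟨·,θ^∨⟩≤29); 4-tuples as given:

  1: (1, 2, 6, 2) · 2: (5, 5, 0, 15) · 3: (1, 2, 6, 2) · 4: (0, 2, 13, 3) · 5: (7, 1, 12, 0) · 6: (7, 2, 3, 13) · 7: (5, 17, 4, 1) · 8: (0, 2, 13, 3) · 9: (5, 17, 4, 1) · 10: (5, 17, 4, 1) · 11: (5, 5, 0, 15) · 12: (5, 17, 4, 1) · 13: (1, 2, 6, 2) · 14: (5, 17, 4, 1) · 15: (7, 2, 3, 13) · 16: (0, 2, 13, 3) · 17: (7, 1, 12, 0) · 18: (1, 2, 6, 2) · 19: (7, 2, 3, 13)

Partition of {1..19} into 6 W_29-dot-orbits:

[[1, 3, 13, 18], [2, 11], [4, 8, 16], [5, 17], [6, 15, 19], [7, 9, 10, 12, 14]]


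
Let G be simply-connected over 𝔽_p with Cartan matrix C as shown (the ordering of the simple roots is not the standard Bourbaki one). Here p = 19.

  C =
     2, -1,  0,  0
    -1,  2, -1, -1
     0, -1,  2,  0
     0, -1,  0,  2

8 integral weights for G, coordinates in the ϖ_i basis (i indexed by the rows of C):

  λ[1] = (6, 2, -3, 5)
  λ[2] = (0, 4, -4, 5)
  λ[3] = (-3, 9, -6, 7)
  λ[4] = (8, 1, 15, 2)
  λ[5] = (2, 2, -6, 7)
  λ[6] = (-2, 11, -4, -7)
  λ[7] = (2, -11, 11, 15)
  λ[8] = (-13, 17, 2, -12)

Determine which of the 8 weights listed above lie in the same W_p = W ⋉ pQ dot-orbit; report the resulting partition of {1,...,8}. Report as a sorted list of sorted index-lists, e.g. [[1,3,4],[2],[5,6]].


Root system D_4: the 4×4 matrix C matches after relabeling.

λ_j+ρ reflected into Ā_19 (⟨·,θ^∨⟩≤19); 4-tuples as given:

  λ_1+ρ ↦ (7, 1, 2, 6) · λ_2+ρ ↦ (1, 2, 3, 6) · λ_3+ρ ↦ (2, 1, 5, 8) · λ_4+ρ ↦ (2, 1, 5, 8) · λ_5+ρ ↦ (1, 2, 3, 6) · λ_6+ρ ↦ (1, 2, 3, 6) · λ_7+ρ ↦ (7, 1, 2, 6) · λ_8+ρ ↦ (7, 1, 2, 6)

Grouping the 8 weights by Ā_19-representative: 3 linkage classes.

[[1, 7, 8], [2, 5, 6], [3, 4]]


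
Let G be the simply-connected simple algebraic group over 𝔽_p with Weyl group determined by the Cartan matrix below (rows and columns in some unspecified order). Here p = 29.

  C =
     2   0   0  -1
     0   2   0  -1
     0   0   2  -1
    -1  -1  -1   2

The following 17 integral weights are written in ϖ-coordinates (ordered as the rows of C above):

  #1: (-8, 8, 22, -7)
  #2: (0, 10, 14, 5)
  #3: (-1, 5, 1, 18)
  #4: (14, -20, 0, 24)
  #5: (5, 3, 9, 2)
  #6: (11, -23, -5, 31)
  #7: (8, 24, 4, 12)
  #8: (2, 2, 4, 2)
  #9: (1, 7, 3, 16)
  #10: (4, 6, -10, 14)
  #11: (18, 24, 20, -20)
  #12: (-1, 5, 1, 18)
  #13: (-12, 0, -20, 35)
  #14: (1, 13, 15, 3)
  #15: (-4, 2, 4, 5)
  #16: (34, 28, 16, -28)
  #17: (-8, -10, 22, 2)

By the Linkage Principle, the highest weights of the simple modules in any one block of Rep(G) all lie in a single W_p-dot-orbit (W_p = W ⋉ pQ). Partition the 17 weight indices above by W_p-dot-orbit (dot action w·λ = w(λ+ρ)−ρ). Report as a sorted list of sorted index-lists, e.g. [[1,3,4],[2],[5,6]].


C ↔ D_4 under row/col permutation; |W(D_4)| = 192.

λ_j+ρ reflected into Ā_29 (⟨·,θ^∨⟩≤29); 4-tuples as given:

    λ_1+ρ ↦ (6, 4, 10, 3)
    λ_2+ρ ↦ (3, 7, 11, 1)
    λ_3+ρ ↦ (0, 6, 2, 2)
    λ_4+ρ ↦ (3, 7, 11, 1)
    λ_5+ρ ↦ (6, 4, 10, 3)
    λ_6+ρ ↦ (3, 7, 11, 1)
    λ_7+ρ ↦ (5, 7, 9, 2)
    λ_8+ρ ↦ (3, 3, 5, 3)
    λ_9+ρ ↦ (0, 6, 2, 2)
    λ_10+ρ ↦ (5, 7, 9, 2)
    λ_11+ρ ↦ (0, 6, 2, 2)
    λ_12+ρ ↦ (0, 6, 2, 2)
    λ_13+ρ ↦ (3, 7, 11, 1)
    λ_14+ρ ↦ (5, 7, 9, 2)
    λ_15+ρ ↦ (3, 3, 5, 3)
    λ_16+ρ ↦ (0, 6, 2, 2)
    λ_17+ρ ↦ (6, 4, 10, 3)

Linkage partition of the 17 weights (5 classes, p=29):

[[1, 5, 17], [2, 4, 6, 13], [3, 9, 11, 12, 16], [7, 10, 14], [8, 15]]


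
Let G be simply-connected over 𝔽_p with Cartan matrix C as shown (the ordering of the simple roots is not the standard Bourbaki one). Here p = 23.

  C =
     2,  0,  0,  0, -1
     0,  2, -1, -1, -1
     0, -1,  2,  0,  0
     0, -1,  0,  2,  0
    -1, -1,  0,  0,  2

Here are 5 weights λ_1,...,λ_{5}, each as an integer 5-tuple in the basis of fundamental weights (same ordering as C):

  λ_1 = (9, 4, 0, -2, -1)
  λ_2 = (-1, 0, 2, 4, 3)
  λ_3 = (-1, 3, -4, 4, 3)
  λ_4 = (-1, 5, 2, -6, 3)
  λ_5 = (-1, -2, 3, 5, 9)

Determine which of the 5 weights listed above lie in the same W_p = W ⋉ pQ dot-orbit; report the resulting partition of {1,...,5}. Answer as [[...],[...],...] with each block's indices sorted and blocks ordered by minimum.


Dynkin diagram of C (from the 8 off-diagonal −1 entries): D_5.

Alcove-folded reps (p=23, 5 weights, presented ϖ-order):

  λ_1+ρ ↦ (10, 4, 1, 1, 0)
  λ_2+ρ ↦ (0, 1, 3, 5, 4)
  λ_3+ρ ↦ (0, 1, 3, 5, 4)
  λ_4+ρ ↦ (0, 1, 3, 5, 4)
  λ_5+ρ ↦ (0, 1, 3, 5, 4)

The 5 indices split into 2 linkage classes (same alcove rep ⇔ same W_23-dot-orbit):

[[1], [2, 3, 4, 5]]


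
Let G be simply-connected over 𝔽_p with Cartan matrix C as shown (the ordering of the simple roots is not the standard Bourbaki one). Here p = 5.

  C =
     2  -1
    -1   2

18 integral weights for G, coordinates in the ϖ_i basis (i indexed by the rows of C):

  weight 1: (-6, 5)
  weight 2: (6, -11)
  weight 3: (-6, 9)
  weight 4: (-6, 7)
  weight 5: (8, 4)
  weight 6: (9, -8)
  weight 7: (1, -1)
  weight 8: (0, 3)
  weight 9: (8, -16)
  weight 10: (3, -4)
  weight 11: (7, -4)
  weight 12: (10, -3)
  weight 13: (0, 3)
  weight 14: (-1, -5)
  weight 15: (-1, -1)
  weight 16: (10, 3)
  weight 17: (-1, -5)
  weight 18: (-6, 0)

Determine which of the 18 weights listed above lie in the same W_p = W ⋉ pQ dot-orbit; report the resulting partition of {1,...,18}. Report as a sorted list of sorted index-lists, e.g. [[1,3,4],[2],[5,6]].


Type A_2, rank 2, |W|=6; reorder rows/cols to standard.

Alcove-folded reps (p=5, 18 weights, presented ϖ-order):

  [1] (4, 0) · [2] (2, 0) · [3] (0, 0) · [4] (2, 0) · [5] (4, 0) · [6] (2, 0) · [7] (2, 0) · [8] (1, 4) · [9] (1, 4) · [10] (1, 3) · [11] (2, 0) · [12] (1, 3) · [13] (1, 4) · [14] (4, 0) · [15] (0, 0) · [16] (4, 0) · [17] (4, 0) · [18] (1, 4)

Linkage partition of the 18 weights (5 classes, p=5):

[[1, 5, 14, 16, 17], [2, 4, 6, 7, 11], [3, 15], [8, 9, 13, 18], [10, 12]]


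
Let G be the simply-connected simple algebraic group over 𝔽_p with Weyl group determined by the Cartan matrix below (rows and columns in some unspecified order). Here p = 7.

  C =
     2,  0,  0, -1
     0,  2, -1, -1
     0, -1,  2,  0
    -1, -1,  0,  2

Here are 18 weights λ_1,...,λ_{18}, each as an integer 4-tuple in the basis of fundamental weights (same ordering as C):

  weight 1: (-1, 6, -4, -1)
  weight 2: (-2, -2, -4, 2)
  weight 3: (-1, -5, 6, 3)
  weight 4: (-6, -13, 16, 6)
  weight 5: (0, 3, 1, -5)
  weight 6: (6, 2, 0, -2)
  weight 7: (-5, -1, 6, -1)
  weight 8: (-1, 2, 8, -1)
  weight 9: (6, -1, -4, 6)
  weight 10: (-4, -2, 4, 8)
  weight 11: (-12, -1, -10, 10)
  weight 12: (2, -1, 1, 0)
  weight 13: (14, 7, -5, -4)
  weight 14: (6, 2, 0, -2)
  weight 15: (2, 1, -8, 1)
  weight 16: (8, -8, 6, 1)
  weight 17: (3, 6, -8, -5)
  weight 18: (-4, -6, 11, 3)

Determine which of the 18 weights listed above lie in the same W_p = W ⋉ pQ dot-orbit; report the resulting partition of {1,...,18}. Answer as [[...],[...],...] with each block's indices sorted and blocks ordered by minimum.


Dynkin diagram of C (from the 6 off-diagonal −1 entries): A_4.

λ_j+ρ reflected into Ā_7 (⟨·,θ^∨⟩≤7); 4-tuples as given:

  λ_1 → (0, 4, 3, 0) · λ_2 → (1, 1, 1, 1) · λ_3 → (0, 4, 3, 0) · λ_4 → (2, 0, 2, 3) · λ_5 → (3, 0, 2, 1) · λ_6 → (3, 0, 2, 1) · λ_7 → (0, 4, 3, 0) · λ_8 → (0, 2, 2, 3) · λ_9 → (0, 4, 3, 0) · λ_10 → (3, 1, 1, 1) · λ_11 → (0, 2, 2, 3) · λ_12 → (3, 0, 2, 1) · λ_13 → (3, 1, 1, 1) · λ_14 → (3, 0, 2, 1) · λ_15 → (0, 2, 2, 3) · λ_16 → (0, 2, 2, 3) · λ_17 → (0, 4, 3, 0) · λ_18 → (3, 0, 2, 1)

The 18 indices split into 6 linkage classes (same alcove rep ⇔ same W_7-dot-orbit):

[[1, 3, 7, 9, 17], [2], [4], [5, 6, 12, 14, 18], [8, 11, 15, 16], [10, 13]]


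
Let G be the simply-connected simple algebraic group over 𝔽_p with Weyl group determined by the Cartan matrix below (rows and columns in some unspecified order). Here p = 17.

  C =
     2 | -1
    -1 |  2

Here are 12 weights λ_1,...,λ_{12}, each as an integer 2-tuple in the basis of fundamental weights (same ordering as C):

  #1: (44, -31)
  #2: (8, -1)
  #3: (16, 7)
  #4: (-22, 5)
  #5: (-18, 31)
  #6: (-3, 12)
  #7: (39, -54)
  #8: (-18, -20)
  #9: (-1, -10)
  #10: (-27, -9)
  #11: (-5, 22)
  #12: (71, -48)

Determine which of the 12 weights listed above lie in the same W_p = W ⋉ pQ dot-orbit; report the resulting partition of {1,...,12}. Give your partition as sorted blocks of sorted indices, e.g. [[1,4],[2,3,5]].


Cartan matrix: type A_2 (|W|=6); un-permuting the 2 rows.

W_17-reps of the 12 weights in Ā_17 (same 2-coord order as C):

  λ_1 → (2, 11);  λ_2 → (9, 0);  λ_3 → (9, 0);  λ_4 → (2, 11);  λ_5 → (2, 0);  λ_6 → (2, 11);  λ_7 → (2, 11);  λ_8 → (2, 0);  λ_9 → (9, 0);  λ_10 → (9, 0);  λ_11 → (2, 11);  λ_12 → (9, 4)

These 12 weights hit 4 W_17-dot-orbits; sizes (5, 4, 2, 1):

[[1, 4, 6, 7, 11], [2, 3, 9, 10], [5, 8], [12]]


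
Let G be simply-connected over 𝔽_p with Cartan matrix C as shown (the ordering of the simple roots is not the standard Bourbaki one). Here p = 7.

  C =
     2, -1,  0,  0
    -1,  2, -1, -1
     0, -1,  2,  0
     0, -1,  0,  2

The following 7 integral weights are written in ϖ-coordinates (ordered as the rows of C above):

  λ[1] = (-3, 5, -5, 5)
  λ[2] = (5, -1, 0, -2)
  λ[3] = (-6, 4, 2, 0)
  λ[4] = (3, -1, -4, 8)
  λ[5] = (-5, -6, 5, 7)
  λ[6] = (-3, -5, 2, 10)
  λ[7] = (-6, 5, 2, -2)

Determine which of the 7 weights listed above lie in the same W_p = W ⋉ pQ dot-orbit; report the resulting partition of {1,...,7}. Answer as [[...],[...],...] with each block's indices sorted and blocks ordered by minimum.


C ↔ D_4 under row/col permutation; |W(D_4)| = 192.

Each λ_j+ρ reduced to Ā_7; 4-tuples below use C's row order:

  λ_1+ρ ↦ (3, 1, 1, 1)
  λ_2+ρ ↦ (5, 1, 0, 0)
  λ_3+ρ ↦ (3, 1, 1, 1)
  λ_4+ρ ↦ (0, 2, 1, 1)
  λ_5+ρ ↦ (3, 1, 1, 1)
  λ_6+ρ ↦ (0, 2, 1, 1)
  λ_7+ρ ↦ (3, 1, 1, 1)

Partition of {1..7} into 3 W_7-dot-orbits:

[[1, 3, 5, 7], [2], [4, 6]]


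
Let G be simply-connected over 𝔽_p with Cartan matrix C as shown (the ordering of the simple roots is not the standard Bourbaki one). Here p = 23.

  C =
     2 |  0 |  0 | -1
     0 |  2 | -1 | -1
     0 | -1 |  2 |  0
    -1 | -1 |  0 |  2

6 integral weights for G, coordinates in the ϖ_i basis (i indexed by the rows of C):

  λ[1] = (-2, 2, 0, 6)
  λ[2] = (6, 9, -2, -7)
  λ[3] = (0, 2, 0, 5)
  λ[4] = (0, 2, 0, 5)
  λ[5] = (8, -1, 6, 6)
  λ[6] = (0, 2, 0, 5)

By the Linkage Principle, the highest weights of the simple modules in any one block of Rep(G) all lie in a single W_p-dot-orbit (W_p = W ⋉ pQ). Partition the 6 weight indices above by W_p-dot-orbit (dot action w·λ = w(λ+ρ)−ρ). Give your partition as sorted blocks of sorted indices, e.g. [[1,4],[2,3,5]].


C ↔ A_4 under row/col permutation; |W(A_4)| = 120.

W_23-reps of the 6 weights in Ā_23 (same 4-coord order as C):

  λ_1+ρ ↦ (1, 3, 1, 6);  λ_2+ρ ↦ (1, 3, 1, 6);  λ_3+ρ ↦ (1, 3, 1, 6);  λ_4+ρ ↦ (1, 3, 1, 6);  λ_5+ρ ↦ (9, 0, 7, 7);  λ_6+ρ ↦ (1, 3, 1, 6)

Linkage partition of the 6 weights (2 classes, p=23):

[[1, 2, 3, 4, 6], [5]]


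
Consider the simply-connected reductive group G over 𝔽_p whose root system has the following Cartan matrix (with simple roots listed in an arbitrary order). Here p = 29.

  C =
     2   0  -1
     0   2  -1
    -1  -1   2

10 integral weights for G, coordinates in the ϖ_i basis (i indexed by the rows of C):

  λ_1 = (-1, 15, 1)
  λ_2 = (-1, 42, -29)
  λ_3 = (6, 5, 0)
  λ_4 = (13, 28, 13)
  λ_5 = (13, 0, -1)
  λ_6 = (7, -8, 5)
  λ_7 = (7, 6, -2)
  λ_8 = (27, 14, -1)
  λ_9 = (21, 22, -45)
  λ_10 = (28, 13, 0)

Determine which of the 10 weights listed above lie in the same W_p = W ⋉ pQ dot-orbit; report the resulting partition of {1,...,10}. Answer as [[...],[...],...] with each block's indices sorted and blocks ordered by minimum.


Dynkin diagram of C (from the 4 off-diagonal −1 entries): A_3.

W_29-reps of the 10 weights in Ā_29 (same 3-coord order as C):

    1: (0, 16, 2)
    2: (14, 1, 0)
    3: (7, 6, 1)
    4: (14, 1, 0)
    5: (14, 1, 0)
    6: (7, 6, 1)
    7: (7, 6, 1)
    8: (14, 1, 0)
    9: (7, 6, 1)
    10: (14, 1, 0)

These 10 weights hit 3 W_29-dot-orbits; sizes (1, 5, 4):

[[1], [2, 4, 5, 8, 10], [3, 6, 7, 9]]


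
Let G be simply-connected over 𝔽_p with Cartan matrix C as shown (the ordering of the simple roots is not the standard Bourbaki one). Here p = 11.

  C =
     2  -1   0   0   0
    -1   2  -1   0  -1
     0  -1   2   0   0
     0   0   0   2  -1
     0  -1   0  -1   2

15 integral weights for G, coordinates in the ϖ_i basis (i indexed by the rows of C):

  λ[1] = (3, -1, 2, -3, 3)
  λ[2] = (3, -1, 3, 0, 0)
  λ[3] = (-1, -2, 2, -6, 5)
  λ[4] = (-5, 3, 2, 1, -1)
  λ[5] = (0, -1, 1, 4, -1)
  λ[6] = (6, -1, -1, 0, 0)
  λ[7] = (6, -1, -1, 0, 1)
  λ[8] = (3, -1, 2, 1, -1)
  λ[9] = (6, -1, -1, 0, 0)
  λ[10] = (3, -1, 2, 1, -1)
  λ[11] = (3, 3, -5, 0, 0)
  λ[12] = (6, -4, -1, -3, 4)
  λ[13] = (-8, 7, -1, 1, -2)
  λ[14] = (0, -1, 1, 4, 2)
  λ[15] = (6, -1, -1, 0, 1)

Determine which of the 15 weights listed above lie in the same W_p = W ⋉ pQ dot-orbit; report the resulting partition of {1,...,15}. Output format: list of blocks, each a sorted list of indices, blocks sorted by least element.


Cartan matrix: type D_5 (|W|=1920); un-permuting the 5 rows.

Folding the 15 weights λ_j+ρ into Ā_11 (reps in the given 5-coord order):

  λ_1+ρ ↦ (4, 0, 3, 2, 0)
  λ_2+ρ ↦ (4, 0, 4, 1, 1)
  λ_3+ρ ↦ (1, 0, 2, 5, 0)
  λ_4+ρ ↦ (4, 0, 3, 2, 0)
  λ_5+ρ ↦ (1, 0, 2, 5, 0)
  λ_6+ρ ↦ (7, 0, 0, 1, 1)
  λ_7+ρ ↦ (7, 0, 0, 1, 1)
  λ_8+ρ ↦ (4, 0, 3, 2, 0)
  λ_9+ρ ↦ (7, 0, 0, 1, 1)
  λ_10+ρ ↦ (4, 0, 3, 2, 0)
  λ_11+ρ ↦ (4, 0, 4, 1, 1)
  λ_12+ρ ↦ (4, 0, 3, 2, 0)
  λ_13+ρ ↦ (7, 0, 0, 1, 1)
  λ_14+ρ ↦ (1, 0, 2, 5, 0)
  λ_15+ρ ↦ (7, 0, 0, 1, 1)

Linkage partition of the 15 weights (4 classes, p=11):

[[1, 4, 8, 10, 12], [2, 11], [3, 5, 14], [6, 7, 9, 13, 15]]


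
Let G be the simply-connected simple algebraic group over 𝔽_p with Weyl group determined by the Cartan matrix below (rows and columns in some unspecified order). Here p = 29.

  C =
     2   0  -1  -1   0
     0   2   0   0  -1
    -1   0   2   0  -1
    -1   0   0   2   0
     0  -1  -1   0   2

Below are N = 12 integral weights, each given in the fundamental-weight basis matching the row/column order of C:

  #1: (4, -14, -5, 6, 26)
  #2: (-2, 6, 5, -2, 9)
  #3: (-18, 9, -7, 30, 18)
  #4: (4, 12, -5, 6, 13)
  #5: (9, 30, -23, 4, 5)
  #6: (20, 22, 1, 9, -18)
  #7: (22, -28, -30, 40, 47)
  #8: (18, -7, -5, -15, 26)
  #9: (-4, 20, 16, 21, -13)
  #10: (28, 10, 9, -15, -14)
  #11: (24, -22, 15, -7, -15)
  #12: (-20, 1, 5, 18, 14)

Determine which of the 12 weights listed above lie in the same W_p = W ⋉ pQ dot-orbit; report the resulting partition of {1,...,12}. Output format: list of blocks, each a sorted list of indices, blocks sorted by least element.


Root system A_5: the 5×5 matrix C matches after relabeling.

W_29-reps of the 12 weights in Ā_29 (same 5-coord order as C):

  λ_1+ρ ↦ (1, 7, 4, 1, 10)
  λ_2+ρ ↦ (1, 7, 4, 1, 10)
  λ_3+ρ ↦ (6, 2, 13, 0, 2)
  λ_4+ρ ↦ (1, 7, 4, 1, 10)
  λ_5+ρ ↦ (1, 7, 4, 1, 10)
  λ_6+ρ ↦ (6, 2, 13, 0, 2)
  λ_7+ρ ↦ (6, 2, 13, 0, 2)
  λ_8+ρ ↦ (1, 7, 4, 1, 10)
  λ_9+ρ ↦ (3, 7, 2, 3, 5)
  λ_10+ρ ↦ (12, 8, 3, 4, 0)
  λ_11+ρ ↦ (6, 2, 13, 0, 2)
  λ_12+ρ ↦ (6, 2, 13, 0, 2)

4 distinct reps among the 12 weights ⇒ 4 W_29-linkage classes:

[[1, 2, 4, 5, 8], [3, 6, 7, 11, 12], [9], [10]]


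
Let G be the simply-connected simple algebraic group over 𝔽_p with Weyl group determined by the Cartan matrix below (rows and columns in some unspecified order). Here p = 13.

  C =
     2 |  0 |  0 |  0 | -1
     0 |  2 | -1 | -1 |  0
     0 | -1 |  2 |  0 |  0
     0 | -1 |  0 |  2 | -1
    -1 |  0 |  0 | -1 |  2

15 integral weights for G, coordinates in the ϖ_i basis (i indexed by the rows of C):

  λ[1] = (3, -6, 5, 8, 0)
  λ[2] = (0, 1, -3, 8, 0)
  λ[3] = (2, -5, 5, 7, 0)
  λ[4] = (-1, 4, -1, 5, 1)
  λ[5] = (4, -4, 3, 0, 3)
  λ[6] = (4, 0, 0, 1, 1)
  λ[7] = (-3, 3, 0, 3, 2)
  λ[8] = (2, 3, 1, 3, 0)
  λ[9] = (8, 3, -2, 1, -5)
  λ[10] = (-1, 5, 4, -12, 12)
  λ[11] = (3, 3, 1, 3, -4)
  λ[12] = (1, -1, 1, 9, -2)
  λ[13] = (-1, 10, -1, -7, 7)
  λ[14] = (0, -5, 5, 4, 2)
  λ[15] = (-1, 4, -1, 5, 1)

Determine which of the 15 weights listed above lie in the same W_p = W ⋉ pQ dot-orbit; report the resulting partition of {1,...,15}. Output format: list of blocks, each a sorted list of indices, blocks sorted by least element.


Root system A_5: the 5×5 matrix C matches after relabeling.

W_13-reps of the 15 weights in Ā_13 (same 5-coord order as C):

    [1] (2, 4, 1, 4, 1)
    [2] (1, 0, 2, 9, 1)
    [3] (2, 4, 1, 4, 1)
    [4] (0, 5, 0, 6, 2)
    [5] (5, 1, 1, 2, 2)
    [6] (5, 1, 1, 2, 2)
    [7] (2, 4, 1, 4, 1)
    [8] (2, 4, 1, 4, 1)
    [9] (5, 1, 1, 2, 2)
    [10] (0, 5, 0, 6, 2)
    [11] (1, 4, 2, 1, 3)
    [12] (1, 0, 2, 9, 1)
    [13] (0, 5, 0, 6, 2)
    [14] (1, 4, 2, 1, 3)
    [15] (0, 5, 0, 6, 2)

5 distinct reps among the 15 weights ⇒ 5 W_13-linkage classes:

[[1, 3, 7, 8], [2, 12], [4, 10, 13, 15], [5, 6, 9], [11, 14]]


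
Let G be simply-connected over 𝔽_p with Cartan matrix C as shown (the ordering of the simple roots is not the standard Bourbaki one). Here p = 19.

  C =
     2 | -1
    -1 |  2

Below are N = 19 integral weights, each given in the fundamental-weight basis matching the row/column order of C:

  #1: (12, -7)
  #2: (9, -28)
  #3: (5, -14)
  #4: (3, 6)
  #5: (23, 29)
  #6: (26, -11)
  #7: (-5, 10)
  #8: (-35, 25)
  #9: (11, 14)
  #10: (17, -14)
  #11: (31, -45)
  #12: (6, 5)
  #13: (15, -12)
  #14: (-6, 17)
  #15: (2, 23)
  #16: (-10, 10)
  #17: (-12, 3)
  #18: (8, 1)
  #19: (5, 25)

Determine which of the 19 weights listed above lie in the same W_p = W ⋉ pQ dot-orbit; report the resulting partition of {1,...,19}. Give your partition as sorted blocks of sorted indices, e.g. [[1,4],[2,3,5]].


Root system A_2: the 2×2 matrix C matches after relabeling.

Ā_19 reps of the 19 weights (A_2, coords as presented):

  [1] (7, 6);  [2] (9, 2);  [3] (7, 6);  [4] (4, 7);  [5] (5, 11);  [6] (9, 2);  [7] (4, 7);  [8] (4, 7);  [9] (4, 7);  [10] (5, 13);  [11] (7, 6);  [12] (7, 6);  [13] (5, 11);  [14] (5, 13);  [15] (5, 11);  [16] (9, 2);  [17] (4, 7);  [18] (9, 2);  [19] (7, 6)

The 19 indices split into 5 linkage classes (same alcove rep ⇔ same W_19-dot-orbit):

[[1, 3, 11, 12, 19], [2, 6, 16, 18], [4, 7, 8, 9, 17], [5, 13, 15], [10, 14]]


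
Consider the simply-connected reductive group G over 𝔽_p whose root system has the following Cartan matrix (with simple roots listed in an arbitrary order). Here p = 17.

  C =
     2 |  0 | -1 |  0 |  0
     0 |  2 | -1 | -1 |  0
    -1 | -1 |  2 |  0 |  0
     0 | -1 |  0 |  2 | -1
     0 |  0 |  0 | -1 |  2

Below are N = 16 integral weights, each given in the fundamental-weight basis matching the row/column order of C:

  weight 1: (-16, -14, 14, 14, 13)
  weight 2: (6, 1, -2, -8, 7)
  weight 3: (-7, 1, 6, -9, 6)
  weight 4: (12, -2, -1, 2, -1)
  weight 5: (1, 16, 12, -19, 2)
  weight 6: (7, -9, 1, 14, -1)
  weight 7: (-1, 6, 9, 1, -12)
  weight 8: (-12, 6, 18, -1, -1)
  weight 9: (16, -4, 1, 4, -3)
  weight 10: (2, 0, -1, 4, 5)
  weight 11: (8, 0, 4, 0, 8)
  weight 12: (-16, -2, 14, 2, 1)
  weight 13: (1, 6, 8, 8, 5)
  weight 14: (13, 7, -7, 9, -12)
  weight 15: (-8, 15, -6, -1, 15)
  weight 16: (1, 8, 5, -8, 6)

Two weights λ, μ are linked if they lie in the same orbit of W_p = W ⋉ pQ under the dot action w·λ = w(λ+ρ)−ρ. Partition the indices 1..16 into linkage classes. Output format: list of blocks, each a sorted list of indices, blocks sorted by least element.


Root system A_5: the 5×5 matrix C matches after relabeling.

Each λ_j+ρ reduced to Ā_17; 5-tuples below use C's row order:

    1: (12, 0, 1, 2, 0)
    2: (1, 1, 5, 1, 1)
    3: (1, 1, 5, 1, 1)
    4: (12, 0, 1, 2, 0)
    5: (12, 0, 1, 2, 0)
    6: (2, 2, 6, 7, 0)
    7: (2, 2, 6, 7, 0)
    8: (2, 2, 6, 7, 0)
    9: (12, 0, 1, 2, 0)
    10: (3, 1, 0, 5, 6)
    11: (1, 1, 5, 1, 1)
    12: (12, 0, 1, 2, 0)
    13: (1, 1, 5, 1, 1)
    14: (1, 1, 5, 1, 1)
    15: (7, 1, 3, 0, 1)
    16: (2, 2, 6, 7, 0)

Linkage partition of the 16 weights (5 classes, p=17):

[[1, 4, 5, 9, 12], [2, 3, 11, 13, 14], [6, 7, 8, 16], [10], [15]]


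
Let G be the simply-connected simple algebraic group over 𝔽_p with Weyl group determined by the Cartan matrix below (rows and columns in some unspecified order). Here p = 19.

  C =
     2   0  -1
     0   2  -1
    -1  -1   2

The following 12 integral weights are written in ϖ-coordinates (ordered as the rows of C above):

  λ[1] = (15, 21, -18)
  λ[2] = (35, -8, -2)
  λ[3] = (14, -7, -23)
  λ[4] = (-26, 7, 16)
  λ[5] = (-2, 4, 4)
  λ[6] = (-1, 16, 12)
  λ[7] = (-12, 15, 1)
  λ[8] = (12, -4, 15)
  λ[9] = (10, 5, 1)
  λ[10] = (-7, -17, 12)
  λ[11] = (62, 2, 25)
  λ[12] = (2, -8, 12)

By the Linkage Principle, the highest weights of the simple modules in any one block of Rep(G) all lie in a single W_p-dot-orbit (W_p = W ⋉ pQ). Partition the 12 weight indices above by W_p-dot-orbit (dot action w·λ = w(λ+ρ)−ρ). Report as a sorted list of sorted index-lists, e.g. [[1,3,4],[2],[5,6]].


Dynkin diagram of C (from the 4 off-diagonal −1 entries): A_3.

W_19-reps of the 12 weights in Ā_19 (same 3-coord order as C):

  [1] (2, 2, 14)
  [2] (2, 7, 9)
  [3] (3, 6, 4)
  [4] (11, 6, 2)
  [5] (1, 5, 4)
  [6] (11, 6, 2)
  [7] (2, 7, 9)
  [8] (3, 7, 6)
  [9] (11, 6, 2)
  [10] (3, 7, 6)
  [11] (3, 7, 6)
  [12] (3, 7, 6)

These 12 weights hit 6 W_19-dot-orbits; sizes (1, 2, 1, 3, 1, 4):

[[1], [2, 7], [3], [4, 6, 9], [5], [8, 10, 11, 12]]


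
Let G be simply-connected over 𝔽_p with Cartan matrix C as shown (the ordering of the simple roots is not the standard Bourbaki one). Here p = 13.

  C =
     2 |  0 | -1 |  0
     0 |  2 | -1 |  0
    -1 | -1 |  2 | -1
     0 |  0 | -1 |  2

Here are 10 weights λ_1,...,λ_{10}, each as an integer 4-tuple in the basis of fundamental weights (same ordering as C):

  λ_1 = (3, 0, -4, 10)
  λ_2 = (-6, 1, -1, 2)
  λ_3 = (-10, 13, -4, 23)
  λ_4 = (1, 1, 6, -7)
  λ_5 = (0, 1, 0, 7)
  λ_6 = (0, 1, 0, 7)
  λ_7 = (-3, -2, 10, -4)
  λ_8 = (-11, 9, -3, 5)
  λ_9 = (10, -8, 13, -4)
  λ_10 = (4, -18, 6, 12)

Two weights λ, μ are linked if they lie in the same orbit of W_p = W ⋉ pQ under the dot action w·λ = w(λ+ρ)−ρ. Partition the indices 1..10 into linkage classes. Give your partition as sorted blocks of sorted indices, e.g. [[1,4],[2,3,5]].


C ↔ D_4 under row/col permutation; |W(D_4)| = 192.

Alcove-folded reps (p=13, 10 weights, presented ϖ-order):

  λ_1 → (1, 2, 1, 8);  λ_2 → (0, 3, 0, 2);  λ_3 → (1, 2, 1, 8);  λ_4 → (2, 2, 1, 6);  λ_5 → (1, 2, 1, 8);  λ_6 → (1, 2, 1, 8);  λ_7 → (2, 1, 2, 3);  λ_8 → (2, 2, 1, 6);  λ_9 → (2, 2, 1, 6);  λ_10 → (2, 0, 1, 4)

Linkage partition of the 10 weights (5 classes, p=13):

[[1, 3, 5, 6], [2], [4, 8, 9], [7], [10]]


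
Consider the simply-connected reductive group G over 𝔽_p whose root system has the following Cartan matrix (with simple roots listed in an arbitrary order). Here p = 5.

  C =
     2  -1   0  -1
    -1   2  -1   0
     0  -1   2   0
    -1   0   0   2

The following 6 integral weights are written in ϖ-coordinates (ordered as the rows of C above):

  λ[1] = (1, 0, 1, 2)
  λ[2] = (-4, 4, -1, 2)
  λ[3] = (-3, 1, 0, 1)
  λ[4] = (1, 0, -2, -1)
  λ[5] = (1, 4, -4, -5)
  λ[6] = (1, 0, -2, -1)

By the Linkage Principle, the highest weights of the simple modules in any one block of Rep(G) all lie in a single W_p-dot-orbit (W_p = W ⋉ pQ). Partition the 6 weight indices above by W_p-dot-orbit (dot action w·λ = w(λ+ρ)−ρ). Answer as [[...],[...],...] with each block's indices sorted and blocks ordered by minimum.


Type A_4, rank 4, |W|=120; reorder rows/cols to standard.

Folding the 6 weights λ_j+ρ into Ā_5 (reps in the given 4-coord order):

  λ_1+ρ ↦ (2, 0, 1, 0)
  λ_2+ρ ↦ (3, 2, 0, 0)
  λ_3+ρ ↦ (2, 0, 1, 0)
  λ_4+ρ ↦ (2, 0, 1, 0)
  λ_5+ρ ↦ (2, 0, 1, 0)
  λ_6+ρ ↦ (2, 0, 1, 0)

2 distinct reps among the 6 weights ⇒ 2 W_5-linkage classes:

[[1, 3, 4, 5, 6], [2]]


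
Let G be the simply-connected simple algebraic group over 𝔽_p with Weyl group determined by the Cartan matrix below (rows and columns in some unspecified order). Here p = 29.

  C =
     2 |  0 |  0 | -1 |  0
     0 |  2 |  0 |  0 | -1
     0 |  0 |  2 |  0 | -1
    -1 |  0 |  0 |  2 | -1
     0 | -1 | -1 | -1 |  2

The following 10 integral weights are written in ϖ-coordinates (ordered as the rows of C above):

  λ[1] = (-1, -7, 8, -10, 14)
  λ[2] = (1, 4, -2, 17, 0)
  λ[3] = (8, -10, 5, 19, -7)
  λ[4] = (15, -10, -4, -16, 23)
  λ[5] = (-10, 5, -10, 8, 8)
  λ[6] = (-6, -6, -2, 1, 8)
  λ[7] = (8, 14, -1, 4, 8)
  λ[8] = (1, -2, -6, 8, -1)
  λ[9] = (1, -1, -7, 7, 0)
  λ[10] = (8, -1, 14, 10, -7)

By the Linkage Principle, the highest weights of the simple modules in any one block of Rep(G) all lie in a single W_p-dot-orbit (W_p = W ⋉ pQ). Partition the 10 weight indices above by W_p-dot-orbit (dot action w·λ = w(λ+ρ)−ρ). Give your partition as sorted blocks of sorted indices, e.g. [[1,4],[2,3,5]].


Type D_5, rank 5, |W|=1920; reorder rows/cols to standard.

W_29-reps of the 10 weights in Ā_29 (same 5-coord order as C):

  λ_1+ρ ↦ (9, 6, 9, 0, 0);  λ_2+ρ ↦ (2, 5, 1, 3, 0);  λ_3+ρ ↦ (9, 6, 9, 0, 0);  λ_4+ρ ↦ (1, 6, 0, 4, 3);  λ_5+ρ ↦ (9, 6, 9, 0, 0);  λ_6+ρ ↦ (2, 5, 1, 3, 0);  λ_7+ρ ↦ (9, 6, 9, 0, 0);  λ_8+ρ ↦ (2, 5, 1, 3, 0);  λ_9+ρ ↦ (2, 5, 1, 3, 0);  λ_10+ρ ↦ (9, 6, 9, 0, 0)

Partition of {1..10} into 3 W_29-dot-orbits:

[[1, 3, 5, 7, 10], [2, 6, 8, 9], [4]]


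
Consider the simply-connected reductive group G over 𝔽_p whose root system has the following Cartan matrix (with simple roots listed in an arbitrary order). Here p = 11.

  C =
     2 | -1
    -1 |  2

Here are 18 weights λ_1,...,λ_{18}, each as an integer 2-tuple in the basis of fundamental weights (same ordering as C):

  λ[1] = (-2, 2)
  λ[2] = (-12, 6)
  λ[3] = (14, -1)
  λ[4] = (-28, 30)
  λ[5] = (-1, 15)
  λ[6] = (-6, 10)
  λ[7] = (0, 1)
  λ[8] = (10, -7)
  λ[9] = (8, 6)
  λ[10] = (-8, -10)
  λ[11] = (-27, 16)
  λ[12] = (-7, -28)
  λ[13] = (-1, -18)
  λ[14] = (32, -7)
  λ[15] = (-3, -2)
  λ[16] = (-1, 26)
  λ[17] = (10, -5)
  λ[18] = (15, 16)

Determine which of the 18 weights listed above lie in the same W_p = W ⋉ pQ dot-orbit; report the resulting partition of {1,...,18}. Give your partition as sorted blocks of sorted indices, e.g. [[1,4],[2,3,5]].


Root system A_2: the 2×2 matrix C matches after relabeling.

Alcove-folded reps (p=11, 18 weights, presented ϖ-order):

    λ_1+ρ ↦ (1, 2)
    λ_2+ρ ↦ (7, 4)
    λ_3+ρ ↦ (7, 4)
    λ_4+ρ ↦ (4, 2)
    λ_5+ρ ↦ (5, 6)
    λ_6+ρ ↦ (5, 6)
    λ_7+ρ ↦ (1, 2)
    λ_8+ρ ↦ (5, 6)
    λ_9+ρ ↦ (4, 2)
    λ_10+ρ ↦ (4, 2)
    λ_11+ρ ↦ (4, 2)
    λ_12+ρ ↦ (6, 0)
    λ_13+ρ ↦ (5, 6)
    λ_14+ρ ↦ (6, 0)
    λ_15+ρ ↦ (1, 2)
    λ_16+ρ ↦ (6, 0)
    λ_17+ρ ↦ (7, 4)
    λ_18+ρ ↦ (5, 6)

These 18 weights hit 5 W_11-dot-orbits; sizes (3, 3, 4, 5, 3):

[[1, 7, 15], [2, 3, 17], [4, 9, 10, 11], [5, 6, 8, 13, 18], [12, 14, 16]]


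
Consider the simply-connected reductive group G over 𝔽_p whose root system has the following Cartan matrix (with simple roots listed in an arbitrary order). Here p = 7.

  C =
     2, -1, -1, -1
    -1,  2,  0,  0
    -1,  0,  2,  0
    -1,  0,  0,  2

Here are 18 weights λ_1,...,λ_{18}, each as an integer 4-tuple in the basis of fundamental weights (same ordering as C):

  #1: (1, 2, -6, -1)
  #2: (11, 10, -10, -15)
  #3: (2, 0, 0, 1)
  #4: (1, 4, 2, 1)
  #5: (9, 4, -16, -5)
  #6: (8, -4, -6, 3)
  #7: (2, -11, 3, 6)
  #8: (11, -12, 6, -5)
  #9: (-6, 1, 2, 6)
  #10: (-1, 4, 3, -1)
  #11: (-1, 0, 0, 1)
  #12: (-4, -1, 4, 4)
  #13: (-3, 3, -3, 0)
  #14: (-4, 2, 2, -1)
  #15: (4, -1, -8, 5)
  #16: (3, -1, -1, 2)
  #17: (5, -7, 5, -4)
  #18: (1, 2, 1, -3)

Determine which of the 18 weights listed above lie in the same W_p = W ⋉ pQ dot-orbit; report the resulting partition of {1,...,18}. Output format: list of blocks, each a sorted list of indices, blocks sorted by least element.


Dynkin diagram of C (from the 6 off-diagonal −1 entries): D_4.

W_7-reps of the 18 weights in Ā_7 (same 4-coord order as C):

    λ_1+ρ ↦ (0, 0, 2, 3)
    λ_2+ρ ↦ (0, 0, 2, 3)
    λ_3+ρ ↦ (0, 1, 1, 2)
    λ_4+ρ ↦ (0, 0, 2, 3)
    λ_5+ρ ↦ (0, 3, 1, 2)
    λ_6+ρ ↦ (0, 3, 1, 2)
    λ_7+ρ ↦ (0, 0, 0, 3)
    λ_8+ρ ↦ (0, 3, 1, 2)
    λ_9+ρ ↦ (0, 3, 2, 2)
    λ_10+ρ ↦ (0, 3, 2, 2)
    λ_11+ρ ↦ (0, 1, 1, 2)
    λ_12+ρ ↦ (0, 3, 2, 2)
    λ_13+ρ ↦ (0, 1, 1, 2)
    λ_14+ρ ↦ (0, 0, 0, 3)
    λ_15+ρ ↦ (2, 2, 1, 0)
    λ_16+ρ ↦ (0, 0, 0, 3)
    λ_17+ρ ↦ (0, 1, 1, 2)
    λ_18+ρ ↦ (0, 3, 2, 2)

The 18 indices split into 6 linkage classes (same alcove rep ⇔ same W_7-dot-orbit):

[[1, 2, 4], [3, 11, 13, 17], [5, 6, 8], [7, 14, 16], [9, 10, 12, 18], [15]]


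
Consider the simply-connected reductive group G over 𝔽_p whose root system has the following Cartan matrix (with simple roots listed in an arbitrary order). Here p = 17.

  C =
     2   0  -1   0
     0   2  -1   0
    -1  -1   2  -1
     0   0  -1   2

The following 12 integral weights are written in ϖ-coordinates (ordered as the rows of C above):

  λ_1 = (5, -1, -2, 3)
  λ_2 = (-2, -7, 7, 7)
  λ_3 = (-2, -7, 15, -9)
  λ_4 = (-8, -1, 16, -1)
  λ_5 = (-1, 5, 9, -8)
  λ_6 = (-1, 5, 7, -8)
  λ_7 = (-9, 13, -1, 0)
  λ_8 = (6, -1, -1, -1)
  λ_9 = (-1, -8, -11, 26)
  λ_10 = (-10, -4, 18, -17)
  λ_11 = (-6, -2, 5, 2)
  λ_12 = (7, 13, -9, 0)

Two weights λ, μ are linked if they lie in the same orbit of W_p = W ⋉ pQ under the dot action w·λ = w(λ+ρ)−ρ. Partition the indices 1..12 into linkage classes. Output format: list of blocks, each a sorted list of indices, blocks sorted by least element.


Cartan matrix: type D_4 (|W|=192); un-permuting the 4 rows.

Folding the 12 weights λ_j+ρ into Ā_17 (reps in the given 4-coord order):

    λ_1 → (5, 1, 0, 3)
    λ_2 → (1, 6, 1, 8)
    λ_3 → (1, 6, 1, 8)
    λ_4 → (7, 0, 0, 0)
    λ_5 → (0, 6, 1, 7)
    λ_6 → (0, 6, 1, 7)
    λ_7 → (0, 6, 1, 7)
    λ_8 → (7, 0, 0, 0)
    λ_9 → (7, 0, 0, 0)
    λ_10 → (0, 6, 1, 7)
    λ_11 → (5, 1, 0, 3)
    λ_12 → (0, 6, 1, 7)

These 12 weights hit 4 W_17-dot-orbits; sizes (2, 2, 3, 5):

[[1, 11], [2, 3], [4, 8, 9], [5, 6, 7, 10, 12]]
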